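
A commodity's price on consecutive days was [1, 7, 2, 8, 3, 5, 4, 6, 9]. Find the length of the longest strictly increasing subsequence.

6

Let dp[i] be the length of the longest such subsequence ending at index i:
i:     1 2 3 4 5 6 7 8 9
a[i]:  1 7 2 8 3 5 4 6 9
dp:    1 2 2 3 3 4 4 5 6
Maximum dp value is 6.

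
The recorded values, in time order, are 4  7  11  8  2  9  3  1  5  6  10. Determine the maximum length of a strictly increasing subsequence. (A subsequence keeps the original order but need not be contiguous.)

5

Let dp[i] be the length of the longest such subsequence ending at index i:
i:      1  2  3  4  5  6  7  8  9 10 11
a[i]:   4  7 11  8  2  9  3  1  5  6 10
dp:     1  2  3  3  1  4  2  1  3  4  5
Maximum dp value is 5.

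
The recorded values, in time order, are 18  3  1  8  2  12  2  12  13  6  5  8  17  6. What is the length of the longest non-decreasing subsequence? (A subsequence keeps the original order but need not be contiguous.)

Track the smallest tail for each achievable length (allowing ties):
18 → extends → [18]
3 → replaces 18 → [3]
1 → replaces 3 → [1]
8 → extends → [1, 8]
2 → replaces 8 → [1, 2]
12 → extends → [1, 2, 12]
2 → replaces 12 → [1, 2, 2]
12 → extends → [1, 2, 2, 12]
13 → extends → [1, 2, 2, 12, 13]
6 → replaces 12 → [1, 2, 2, 6, 13]
5 → replaces 6 → [1, 2, 2, 5, 13]
8 → replaces 13 → [1, 2, 2, 5, 8]
17 → extends → [1, 2, 2, 5, 8, 17]
6 → replaces 8 → [1, 2, 2, 5, 6, 17]
Six tails, so the longest non-decreasing subsequence has length 6 (e.g. 3, 8, 12, 12, 13, 17).

6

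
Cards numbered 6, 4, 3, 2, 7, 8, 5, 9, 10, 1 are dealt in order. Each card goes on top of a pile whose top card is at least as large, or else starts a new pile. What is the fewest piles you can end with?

Place each on the leftmost legal pile:
6 → new pile 1 (tops now [6])
4 → pile 1 (tops now [4])
3 → pile 1 (tops now [3])
2 → pile 1 (tops now [2])
7 → new pile 2 (tops now [2, 7])
8 → new pile 3 (tops now [2, 7, 8])
5 → pile 2 (tops now [2, 5, 8])
9 → new pile 4 (tops now [2, 5, 8, 9])
10 → new pile 5 (tops now [2, 5, 8, 9, 10])
1 → pile 1 (tops now [1, 5, 8, 9, 10])
Five piles.

5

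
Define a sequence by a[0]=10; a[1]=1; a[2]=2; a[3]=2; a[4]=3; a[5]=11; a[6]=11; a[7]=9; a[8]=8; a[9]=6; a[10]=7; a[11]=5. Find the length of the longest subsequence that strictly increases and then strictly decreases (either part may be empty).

inc[i] = longest strictly increasing subsequence ending at i; dec[i] = longest strictly decreasing subsequence starting at i:
i:      0  1  2  3  4  5  6  7  8  9 10 11
a[i]:  10  1  2  2  3 11 11  9  8  6  7  5
inc:    1  1  2  2  3  4  4  4  4  4  5  4
dec:    5  1  1  1  1  5  5  4  3  2  2  1
Best peak at i=5 (value 11): inc=4, dec=5, length 4+5−1 = 8.

8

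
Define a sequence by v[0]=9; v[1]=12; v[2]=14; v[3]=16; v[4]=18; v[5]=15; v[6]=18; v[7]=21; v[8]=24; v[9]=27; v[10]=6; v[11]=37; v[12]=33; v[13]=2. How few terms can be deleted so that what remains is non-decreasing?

Fewest deletions = n − (longest non-decreasing subsequence).
Patience tails:
9 → extends → [9]
12 → extends → [9, 12]
14 → extends → [9, 12, 14]
16 → extends → [9, 12, 14, 16]
18 → extends → [9, 12, 14, 16, 18]
15 → replaces 16 → [9, 12, 14, 15, 18]
18 → extends → [9, 12, 14, 15, 18, 18]
21 → extends → [9, 12, 14, 15, 18, 18, 21]
24 → extends → [9, 12, 14, 15, 18, 18, 21, 24]
27 → extends → [9, 12, 14, 15, 18, 18, 21, 24, 27]
6 → replaces 9 → [6, 12, 14, 15, 18, 18, 21, 24, 27]
37 → extends → [6, 12, 14, 15, 18, 18, 21, 24, 27, 37]
33 → replaces 37 → [6, 12, 14, 15, 18, 18, 21, 24, 27, 33]
2 → replaces 6 → [2, 12, 14, 15, 18, 18, 21, 24, 27, 33]
Longest non-decreasing subsequence has length 10, so deletions = 14 − 10 = 4.

4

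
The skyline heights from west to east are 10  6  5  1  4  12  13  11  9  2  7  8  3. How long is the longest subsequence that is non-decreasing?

4

Track the smallest tail for each achievable length (allowing ties):
10 → extends → [10]
6 → replaces 10 → [6]
5 → replaces 6 → [5]
1 → replaces 5 → [1]
4 → extends → [1, 4]
12 → extends → [1, 4, 12]
13 → extends → [1, 4, 12, 13]
11 → replaces 12 → [1, 4, 11, 13]
9 → replaces 11 → [1, 4, 9, 13]
2 → replaces 4 → [1, 2, 9, 13]
7 → replaces 9 → [1, 2, 7, 13]
8 → replaces 13 → [1, 2, 7, 8]
3 → replaces 7 → [1, 2, 3, 8]
Four tails, so the longest non-decreasing subsequence has length 4 (e.g. 1, 4, 12, 13).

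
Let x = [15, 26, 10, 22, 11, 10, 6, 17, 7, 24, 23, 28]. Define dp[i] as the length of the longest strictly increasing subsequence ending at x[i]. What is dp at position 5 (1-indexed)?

2

dp[i] = 1 + max{dp[j] : j<i, x[j]<x[i]} (or 1 if no such j):
i:      1  2  3  4  5  6  7  8  9 10 11 12
x[i]:  15 26 10 22 11 10  6 17  7 24 23 28
dp:     1  2  1  2  2  1  1  3  2  4  4  5
At index 5 the value is 2.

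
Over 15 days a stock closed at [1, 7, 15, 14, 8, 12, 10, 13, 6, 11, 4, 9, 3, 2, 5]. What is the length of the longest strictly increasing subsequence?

5

Track the smallest tail for each achievable length (strict):
1 → extends → [1]
7 → extends → [1, 7]
15 → extends → [1, 7, 15]
14 → replaces 15 → [1, 7, 14]
8 → replaces 14 → [1, 7, 8]
12 → extends → [1, 7, 8, 12]
10 → replaces 12 → [1, 7, 8, 10]
13 → extends → [1, 7, 8, 10, 13]
6 → replaces 7 → [1, 6, 8, 10, 13]
11 → replaces 13 → [1, 6, 8, 10, 11]
4 → replaces 6 → [1, 4, 8, 10, 11]
9 → replaces 10 → [1, 4, 8, 9, 11]
3 → replaces 4 → [1, 3, 8, 9, 11]
2 → replaces 3 → [1, 2, 8, 9, 11]
5 → replaces 8 → [1, 2, 5, 9, 11]
Five tails, so the longest strictly increasing subsequence has length 5 (e.g. 1, 7, 8, 12, 13).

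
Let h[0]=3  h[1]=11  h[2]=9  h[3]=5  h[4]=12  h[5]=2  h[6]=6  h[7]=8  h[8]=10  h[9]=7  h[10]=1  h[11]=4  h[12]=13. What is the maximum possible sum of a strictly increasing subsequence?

45

Let S[i] be the best sum of a strictly increasing subsequence ending at i:
i:      0  1  2  3  4  5  6  7  8  9 10 11 12
h[i]:   3 11  9  5 12  2  6  8 10  7  1  4 13
S:      3 14 12  8 26  2 14 22 32 21  1  7 45
Maximum is 45 (e.g. 3 + 5 + 6 + 8 + 10 + 13).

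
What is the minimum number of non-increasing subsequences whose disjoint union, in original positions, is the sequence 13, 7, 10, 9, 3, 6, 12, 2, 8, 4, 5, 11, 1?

The minimum number of non-increasing subsequences covering a sequence equals the length of its longest strictly increasing subsequence.
LIS length is 4 (e.g. 3, 6, 8, 11), so 4 piles are needed.

4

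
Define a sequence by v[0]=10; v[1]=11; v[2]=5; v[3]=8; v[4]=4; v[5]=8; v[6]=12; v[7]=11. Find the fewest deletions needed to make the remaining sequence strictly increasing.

Fewest deletions = n − (longest strictly increasing subsequence).
Patience tails:
10 → extends → [10]
11 → extends → [10, 11]
5 → replaces 10 → [5, 11]
8 → replaces 11 → [5, 8]
4 → replaces 5 → [4, 8]
8 → already a tail → [4, 8]
12 → extends → [4, 8, 12]
11 → replaces 12 → [4, 8, 11]
Longest strictly increasing subsequence has length 3, so deletions = 8 − 3 = 5.

5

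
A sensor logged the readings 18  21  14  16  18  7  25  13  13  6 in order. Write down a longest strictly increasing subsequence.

14, 16, 18, 25

Patience tails give the LIS length; then backtrack through the dp parents:
18 → extends → [18]
21 → extends → [18, 21]
14 → replaces 18 → [14, 21]
16 → replaces 21 → [14, 16]
18 → extends → [14, 16, 18]
7 → replaces 14 → [7, 16, 18]
25 → extends → [7, 16, 18, 25]
13 → replaces 16 → [7, 13, 18, 25]
13 → already a tail → [7, 13, 18, 25]
6 → replaces 7 → [6, 13, 18, 25]
Length 4; one witness is 14, 16, 18, 25.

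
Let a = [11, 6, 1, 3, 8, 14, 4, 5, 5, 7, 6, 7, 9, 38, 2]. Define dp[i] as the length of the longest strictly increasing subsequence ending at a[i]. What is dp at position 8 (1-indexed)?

dp[i] = 1 + max{dp[j] : j<i, a[j]<a[i]} (or 1 if no such j):
i:      1  2  3  4  5  6  7  8  9 10 11 12 13 14 15
a[i]:  11  6  1  3  8 14  4  5  5  7  6  7  9 38  2
dp:     1  1  1  2  3  4  3  4  4  5  5  6  7  8  2
At index 8 the value is 4.

4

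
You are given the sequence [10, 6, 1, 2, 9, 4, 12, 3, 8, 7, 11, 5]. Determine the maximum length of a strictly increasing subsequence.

Let dp[i] be the length of the longest such subsequence ending at index i:
i:      1  2  3  4  5  6  7  8  9 10 11 12
a[i]:  10  6  1  2  9  4 12  3  8  7 11  5
dp:     1  1  1  2  3  3  4  3  4  4  5  4
Maximum dp value is 5.

5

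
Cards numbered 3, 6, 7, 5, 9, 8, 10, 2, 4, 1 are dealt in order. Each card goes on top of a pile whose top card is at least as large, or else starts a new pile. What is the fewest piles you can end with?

5

Place each on the leftmost legal pile:
3 → new pile 1 (tops now [3])
6 → new pile 2 (tops now [3, 6])
7 → new pile 3 (tops now [3, 6, 7])
5 → pile 2 (tops now [3, 5, 7])
9 → new pile 4 (tops now [3, 5, 7, 9])
8 → pile 4 (tops now [3, 5, 7, 8])
10 → new pile 5 (tops now [3, 5, 7, 8, 10])
2 → pile 1 (tops now [2, 5, 7, 8, 10])
4 → pile 2 (tops now [2, 4, 7, 8, 10])
1 → pile 1 (tops now [1, 4, 7, 8, 10])
Five piles.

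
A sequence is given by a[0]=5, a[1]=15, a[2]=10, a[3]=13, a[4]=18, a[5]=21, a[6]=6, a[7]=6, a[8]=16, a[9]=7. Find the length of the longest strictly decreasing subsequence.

3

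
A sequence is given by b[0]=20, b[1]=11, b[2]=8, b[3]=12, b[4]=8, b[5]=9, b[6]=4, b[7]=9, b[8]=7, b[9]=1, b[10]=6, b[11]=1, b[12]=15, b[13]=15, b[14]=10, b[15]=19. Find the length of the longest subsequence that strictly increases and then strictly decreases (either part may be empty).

inc[i] = longest strictly increasing subsequence ending at i; dec[i] = longest strictly decreasing subsequence starting at i:
i:      0  1  2  3  4  5  6  7  8  9 10 11 12 13 14 15
b[i]:  20 11  8 12  8  9  4  9  7  1  6  1 15 15 10 19
inc:    1  1  1  2  1  2  1  2  2  1  2  1  3  3  3  4
dec:    6  5  4  5  4  4  2  4  3  1  2  1  2  2  1  1
Best peak at i=0 (value 20): inc=1, dec=6, length 1+6−1 = 6.

6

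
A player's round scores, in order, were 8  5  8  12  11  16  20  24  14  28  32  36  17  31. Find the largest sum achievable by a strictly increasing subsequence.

181

Let S[i] be the best sum of a strictly increasing subsequence ending at i:
i:       1   2   3   4   5   6   7   8   9  10  11  12  13  14
a[i]:    8   5   8  12  11  16  20  24  14  28  32  36  17  31
S:       8   5  13  25  24  41  61  85  39 113 145 181  58 144
Maximum is 181 (e.g. 5 + 8 + 12 + 16 + 20 + 24 + 28 + 32 + 36).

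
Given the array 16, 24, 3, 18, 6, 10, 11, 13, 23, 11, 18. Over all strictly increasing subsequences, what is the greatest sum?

Let S[i] be the best sum of a strictly increasing subsequence ending at i:
i:      1  2  3  4  5  6  7  8  9 10 11
a[i]:  16 24  3 18  6 10 11 13 23 11 18
S:     16 40  3 34  9 19 30 43 66 30 61
Maximum is 66 (e.g. 3 + 6 + 10 + 11 + 13 + 23).

66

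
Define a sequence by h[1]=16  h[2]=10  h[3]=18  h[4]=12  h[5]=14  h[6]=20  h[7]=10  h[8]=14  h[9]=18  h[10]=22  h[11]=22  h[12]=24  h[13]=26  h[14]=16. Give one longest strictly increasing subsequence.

10, 12, 14, 20, 22, 24, 26

Patience tails give the LIS length; then backtrack through the dp parents:
16 → extends → [16]
10 → replaces 16 → [10]
18 → extends → [10, 18]
12 → replaces 18 → [10, 12]
14 → extends → [10, 12, 14]
20 → extends → [10, 12, 14, 20]
10 → already a tail → [10, 12, 14, 20]
14 → already a tail → [10, 12, 14, 20]
18 → replaces 20 → [10, 12, 14, 18]
22 → extends → [10, 12, 14, 18, 22]
22 → already a tail → [10, 12, 14, 18, 22]
24 → extends → [10, 12, 14, 18, 22, 24]
26 → extends → [10, 12, 14, 18, 22, 24, 26]
16 → replaces 18 → [10, 12, 14, 16, 22, 24, 26]
Length 7; one witness is 10, 12, 14, 20, 22, 24, 26.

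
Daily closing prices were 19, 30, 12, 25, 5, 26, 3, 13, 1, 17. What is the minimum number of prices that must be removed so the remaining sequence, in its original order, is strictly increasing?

Fewest deletions = n − (longest strictly increasing subsequence).
Patience tails:
19 → extends → [19]
30 → extends → [19, 30]
12 → replaces 19 → [12, 30]
25 → replaces 30 → [12, 25]
5 → replaces 12 → [5, 25]
26 → extends → [5, 25, 26]
3 → replaces 5 → [3, 25, 26]
13 → replaces 25 → [3, 13, 26]
1 → replaces 3 → [1, 13, 26]
17 → replaces 26 → [1, 13, 17]
Longest strictly increasing subsequence has length 3, so deletions = 10 − 3 = 7.

7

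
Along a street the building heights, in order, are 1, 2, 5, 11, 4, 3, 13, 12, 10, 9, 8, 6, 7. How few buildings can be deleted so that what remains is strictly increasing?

8

Fewest deletions = n − (longest strictly increasing subsequence).
i:      1  2  3  4  5  6  7  8  9 10 11 12 13
a[i]:   1  2  5 11  4  3 13 12 10  9  8  6  7
dp:     1  2  3  4  3  3  5  5  4  4  4  4  5
max dp = 5, so deletions = 13 − 5 = 8.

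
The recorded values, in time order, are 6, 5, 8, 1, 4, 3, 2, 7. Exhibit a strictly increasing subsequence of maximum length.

Patience tails give the LIS length; then backtrack through the dp parents:
6 → extends → [6]
5 → replaces 6 → [5]
8 → extends → [5, 8]
1 → replaces 5 → [1, 8]
4 → replaces 8 → [1, 4]
3 → replaces 4 → [1, 3]
2 → replaces 3 → [1, 2]
7 → extends → [1, 2, 7]
Length 3; one witness is 1, 4, 7.

1, 4, 7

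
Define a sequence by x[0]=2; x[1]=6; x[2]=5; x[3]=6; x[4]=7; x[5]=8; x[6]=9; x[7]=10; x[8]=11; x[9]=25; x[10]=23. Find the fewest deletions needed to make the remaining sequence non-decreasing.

Fewest deletions = n − (longest non-decreasing subsequence).
i:      0  1  2  3  4  5  6  7  8  9 10
x[i]:   2  6  5  6  7  8  9 10 11 25 23
dp:     1  2  2  3  4  5  6  7  8  9  9
max dp = 9, so deletions = 11 − 9 = 2.

2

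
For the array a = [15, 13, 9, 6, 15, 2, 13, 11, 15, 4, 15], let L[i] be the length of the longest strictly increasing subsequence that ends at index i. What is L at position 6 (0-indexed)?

2

dp[i] = 1 + max{dp[j] : j<i, a[j]<a[i]} (or 1 if no such j):
i:      0  1  2  3  4  5  6  7  8  9 10
a[i]:  15 13  9  6 15  2 13 11 15  4 15
dp:     1  1  1  1  2  1  2  2  3  2  3
At index 6 the value is 2.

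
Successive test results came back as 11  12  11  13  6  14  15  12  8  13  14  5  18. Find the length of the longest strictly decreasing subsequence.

4

Let dp[i] be the longest strictly decreasing subsequence ending at i:
i:      1  2  3  4  5  6  7  8  9 10 11 12 13
a[i]:  11 12 11 13  6 14 15 12  8 13 14  5 18
dp:     1  1  2  1  3  1  1  2  3  2  2  4  1
Maximum is 4.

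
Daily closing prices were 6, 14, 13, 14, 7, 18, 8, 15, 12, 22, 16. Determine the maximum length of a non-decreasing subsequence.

Track the smallest tail for each achievable length (allowing ties):
6 → extends → [6]
14 → extends → [6, 14]
13 → replaces 14 → [6, 13]
14 → extends → [6, 13, 14]
7 → replaces 13 → [6, 7, 14]
18 → extends → [6, 7, 14, 18]
8 → replaces 14 → [6, 7, 8, 18]
15 → replaces 18 → [6, 7, 8, 15]
12 → replaces 15 → [6, 7, 8, 12]
22 → extends → [6, 7, 8, 12, 22]
16 → replaces 22 → [6, 7, 8, 12, 16]
Five tails, so the longest non-decreasing subsequence has length 5 (e.g. 6, 14, 14, 18, 22).

5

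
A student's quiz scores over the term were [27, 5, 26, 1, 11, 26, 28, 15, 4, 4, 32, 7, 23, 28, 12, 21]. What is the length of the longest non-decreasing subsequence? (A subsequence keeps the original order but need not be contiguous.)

6

Track the smallest tail for each achievable length (allowing ties):
27 → extends → [27]
5 → replaces 27 → [5]
26 → extends → [5, 26]
1 → replaces 5 → [1, 26]
11 → replaces 26 → [1, 11]
26 → extends → [1, 11, 26]
28 → extends → [1, 11, 26, 28]
15 → replaces 26 → [1, 11, 15, 28]
4 → replaces 11 → [1, 4, 15, 28]
4 → replaces 15 → [1, 4, 4, 28]
32 → extends → [1, 4, 4, 28, 32]
7 → replaces 28 → [1, 4, 4, 7, 32]
23 → replaces 32 → [1, 4, 4, 7, 23]
28 → extends → [1, 4, 4, 7, 23, 28]
12 → replaces 23 → [1, 4, 4, 7, 12, 28]
21 → replaces 28 → [1, 4, 4, 7, 12, 21]
Six tails, so the longest non-decreasing subsequence has length 6 (e.g. 1, 4, 4, 7, 23, 28).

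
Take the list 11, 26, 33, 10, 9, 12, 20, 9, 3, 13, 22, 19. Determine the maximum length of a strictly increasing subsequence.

Track the smallest tail for each achievable length (strict):
11 → extends → [11]
26 → extends → [11, 26]
33 → extends → [11, 26, 33]
10 → replaces 11 → [10, 26, 33]
9 → replaces 10 → [9, 26, 33]
12 → replaces 26 → [9, 12, 33]
20 → replaces 33 → [9, 12, 20]
9 → already a tail → [9, 12, 20]
3 → replaces 9 → [3, 12, 20]
13 → replaces 20 → [3, 12, 13]
22 → extends → [3, 12, 13, 22]
19 → replaces 22 → [3, 12, 13, 19]
Four tails, so the longest strictly increasing subsequence has length 4 (e.g. 11, 12, 20, 22).

4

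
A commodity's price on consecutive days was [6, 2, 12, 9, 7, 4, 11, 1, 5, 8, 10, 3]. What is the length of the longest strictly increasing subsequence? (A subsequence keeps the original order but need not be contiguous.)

5

Let dp[i] be the length of the longest such subsequence ending at index i:
i:      1  2  3  4  5  6  7  8  9 10 11 12
a[i]:   6  2 12  9  7  4 11  1  5  8 10  3
dp:     1  1  2  2  2  2  3  1  3  4  5  2
Maximum dp value is 5.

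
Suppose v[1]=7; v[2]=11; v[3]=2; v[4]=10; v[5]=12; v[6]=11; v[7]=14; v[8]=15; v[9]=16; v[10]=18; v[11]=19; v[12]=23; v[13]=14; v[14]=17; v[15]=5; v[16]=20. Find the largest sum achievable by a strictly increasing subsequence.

135

Let S[i] be the best sum of a strictly increasing subsequence ending at i:
i:       1   2   3   4   5   6   7   8   9  10  11  12  13  14  15  16
v[i]:    7  11   2  10  12  11  14  15  16  18  19  23  14  17   5  20
S:       7  18   2  17  30  28  44  59  75  93 112 135  44  92   7 132
Maximum is 135 (e.g. 7 + 11 + 12 + 14 + 15 + 16 + 18 + 19 + 23).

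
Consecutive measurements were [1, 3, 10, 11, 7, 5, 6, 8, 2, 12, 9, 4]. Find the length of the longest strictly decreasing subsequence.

4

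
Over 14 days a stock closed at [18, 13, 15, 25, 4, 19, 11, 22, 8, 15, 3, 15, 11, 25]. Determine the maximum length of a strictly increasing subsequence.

5

Track the smallest tail for each achievable length (strict):
18 → extends → [18]
13 → replaces 18 → [13]
15 → extends → [13, 15]
25 → extends → [13, 15, 25]
4 → replaces 13 → [4, 15, 25]
19 → replaces 25 → [4, 15, 19]
11 → replaces 15 → [4, 11, 19]
22 → extends → [4, 11, 19, 22]
8 → replaces 11 → [4, 8, 19, 22]
15 → replaces 19 → [4, 8, 15, 22]
3 → replaces 4 → [3, 8, 15, 22]
15 → already a tail → [3, 8, 15, 22]
11 → replaces 15 → [3, 8, 11, 22]
25 → extends → [3, 8, 11, 22, 25]
Five tails, so the longest strictly increasing subsequence has length 5 (e.g. 13, 15, 19, 22, 25).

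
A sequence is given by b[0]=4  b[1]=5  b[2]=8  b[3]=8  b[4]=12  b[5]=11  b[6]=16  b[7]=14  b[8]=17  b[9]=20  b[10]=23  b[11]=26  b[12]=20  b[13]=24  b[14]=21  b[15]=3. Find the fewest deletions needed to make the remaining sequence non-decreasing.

Fewest deletions = n − (longest non-decreasing subsequence).
i:      0  1  2  3  4  5  6  7  8  9 10 11 12 13 14 15
b[i]:   4  5  8  8 12 11 16 14 17 20 23 26 20 24 21  3
dp:     1  2  3  4  5  5  6  6  7  8  9 10  9 10 10  1
max dp = 10, so deletions = 16 − 10 = 6.

6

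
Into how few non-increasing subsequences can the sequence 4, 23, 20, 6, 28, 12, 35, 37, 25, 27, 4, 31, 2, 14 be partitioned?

Place each on the leftmost legal pile:
4 → new pile 1 (tops now [4])
23 → new pile 2 (tops now [4, 23])
20 → pile 2 (tops now [4, 20])
6 → pile 2 (tops now [4, 6])
28 → new pile 3 (tops now [4, 6, 28])
12 → pile 3 (tops now [4, 6, 12])
35 → new pile 4 (tops now [4, 6, 12, 35])
37 → new pile 5 (tops now [4, 6, 12, 35, 37])
25 → pile 4 (tops now [4, 6, 12, 25, 37])
27 → pile 5 (tops now [4, 6, 12, 25, 27])
4 → pile 1 (tops now [4, 6, 12, 25, 27])
31 → new pile 6 (tops now [4, 6, 12, 25, 27, 31])
2 → pile 1 (tops now [2, 6, 12, 25, 27, 31])
14 → pile 4 (tops now [2, 6, 12, 14, 27, 31])
Six piles.

6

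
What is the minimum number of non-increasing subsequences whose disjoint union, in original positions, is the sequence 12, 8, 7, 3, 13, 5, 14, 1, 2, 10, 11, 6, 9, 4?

Place each on the leftmost legal pile:
12 → new pile 1 (tops now [12])
8 → pile 1 (tops now [8])
7 → pile 1 (tops now [7])
3 → pile 1 (tops now [3])
13 → new pile 2 (tops now [3, 13])
5 → pile 2 (tops now [3, 5])
14 → new pile 3 (tops now [3, 5, 14])
1 → pile 1 (tops now [1, 5, 14])
2 → pile 2 (tops now [1, 2, 14])
10 → pile 3 (tops now [1, 2, 10])
11 → new pile 4 (tops now [1, 2, 10, 11])
6 → pile 3 (tops now [1, 2, 6, 11])
9 → pile 4 (tops now [1, 2, 6, 9])
4 → pile 3 (tops now [1, 2, 4, 9])
Four piles.

4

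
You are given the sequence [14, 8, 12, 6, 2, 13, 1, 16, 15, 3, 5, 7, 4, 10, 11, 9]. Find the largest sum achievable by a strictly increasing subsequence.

49

Let S[i] be the best sum of a strictly increasing subsequence ending at i:
i:      1  2  3  4  5  6  7  8  9 10 11 12 13 14 15 16
a[i]:  14  8 12  6  2 13  1 16 15  3  5  7  4 10 11  9
S:     14  8 20  6  2 33  1 49 48  5 10 17  9 27 38 26
Maximum is 49 (e.g. 8 + 12 + 13 + 16).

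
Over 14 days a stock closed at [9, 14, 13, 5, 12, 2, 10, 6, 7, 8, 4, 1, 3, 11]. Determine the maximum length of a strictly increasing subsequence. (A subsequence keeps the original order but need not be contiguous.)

5

Let dp[i] be the length of the longest such subsequence ending at index i:
i:      1  2  3  4  5  6  7  8  9 10 11 12 13 14
a[i]:   9 14 13  5 12  2 10  6  7  8  4  1  3 11
dp:     1  2  2  1  2  1  2  2  3  4  2  1  2  5
Maximum dp value is 5.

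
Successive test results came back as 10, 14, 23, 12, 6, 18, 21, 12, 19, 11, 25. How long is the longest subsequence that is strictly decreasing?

4

Negate each value so 'decreasing' becomes 'increasing', then run patience tails on the negated sequence:
-10 → extends → [-10]
-14 → replaces -10 → [-14]
-23 → replaces -14 → [-23]
-12 → extends → [-23, -12]
-6 → extends → [-23, -12, -6]
-18 → replaces -12 → [-23, -18, -6]
-21 → replaces -18 → [-23, -21, -6]
-12 → replaces -6 → [-23, -21, -12]
-19 → replaces -12 → [-23, -21, -19]
-11 → extends → [-23, -21, -19, -11]
-25 → replaces -23 → [-25, -21, -19, -11]
Four tails, so the longest strictly decreasing subsequence of the original has length 4.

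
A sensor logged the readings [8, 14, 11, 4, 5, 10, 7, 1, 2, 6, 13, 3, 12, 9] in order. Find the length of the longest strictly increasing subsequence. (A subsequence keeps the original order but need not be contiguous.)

Track the smallest tail for each achievable length (strict):
8 → extends → [8]
14 → extends → [8, 14]
11 → replaces 14 → [8, 11]
4 → replaces 8 → [4, 11]
5 → replaces 11 → [4, 5]
10 → extends → [4, 5, 10]
7 → replaces 10 → [4, 5, 7]
1 → replaces 4 → [1, 5, 7]
2 → replaces 5 → [1, 2, 7]
6 → replaces 7 → [1, 2, 6]
13 → extends → [1, 2, 6, 13]
3 → replaces 6 → [1, 2, 3, 13]
12 → replaces 13 → [1, 2, 3, 12]
9 → replaces 12 → [1, 2, 3, 9]
Four tails, so the longest strictly increasing subsequence has length 4 (e.g. 4, 5, 10, 13).

4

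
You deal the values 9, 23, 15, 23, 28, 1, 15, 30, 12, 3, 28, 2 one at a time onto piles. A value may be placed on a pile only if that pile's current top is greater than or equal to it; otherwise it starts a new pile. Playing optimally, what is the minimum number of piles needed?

Place each on the leftmost legal pile:
9 → new pile 1 (tops now [9])
23 → new pile 2 (tops now [9, 23])
15 → pile 2 (tops now [9, 15])
23 → new pile 3 (tops now [9, 15, 23])
28 → new pile 4 (tops now [9, 15, 23, 28])
1 → pile 1 (tops now [1, 15, 23, 28])
15 → pile 2 (tops now [1, 15, 23, 28])
30 → new pile 5 (tops now [1, 15, 23, 28, 30])
12 → pile 2 (tops now [1, 12, 23, 28, 30])
3 → pile 2 (tops now [1, 3, 23, 28, 30])
28 → pile 4 (tops now [1, 3, 23, 28, 30])
2 → pile 2 (tops now [1, 2, 23, 28, 30])
Five piles.

5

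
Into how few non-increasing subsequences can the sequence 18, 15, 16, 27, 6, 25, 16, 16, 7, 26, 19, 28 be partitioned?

5

The minimum number of non-increasing subsequences covering a sequence equals the length of its longest strictly increasing subsequence.
LIS length is 5 (e.g. 15, 16, 25, 26, 28), so 5 piles are needed.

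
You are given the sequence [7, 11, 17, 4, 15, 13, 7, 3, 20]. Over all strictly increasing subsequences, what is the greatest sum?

Let S[i] be the best sum of a strictly increasing subsequence ending at i:
i:      1  2  3  4  5  6  7  8  9
a[i]:   7 11 17  4 15 13  7  3 20
S:      7 18 35  4 33 31 11  3 55
Maximum is 55 (e.g. 7 + 11 + 17 + 20).

55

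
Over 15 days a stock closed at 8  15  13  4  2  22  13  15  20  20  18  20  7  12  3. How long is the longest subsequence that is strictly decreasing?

Negate each value so 'decreasing' becomes 'increasing', then run patience tails on the negated sequence:
-8 → extends → [-8]
-15 → replaces -8 → [-15]
-13 → extends → [-15, -13]
-4 → extends → [-15, -13, -4]
-2 → extends → [-15, -13, -4, -2]
-22 → replaces -15 → [-22, -13, -4, -2]
-13 → already a tail → [-22, -13, -4, -2]
-15 → replaces -13 → [-22, -15, -4, -2]
-20 → replaces -15 → [-22, -20, -4, -2]
-20 → already a tail → [-22, -20, -4, -2]
-18 → replaces -4 → [-22, -20, -18, -2]
-20 → already a tail → [-22, -20, -18, -2]
-7 → replaces -2 → [-22, -20, -18, -7]
-12 → replaces -7 → [-22, -20, -18, -12]
-3 → extends → [-22, -20, -18, -12, -3]
Five tails, so the longest strictly decreasing subsequence of the original has length 5.

5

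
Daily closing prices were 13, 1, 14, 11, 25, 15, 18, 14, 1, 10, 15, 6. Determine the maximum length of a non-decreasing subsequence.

4

Track the smallest tail for each achievable length (allowing ties):
13 → extends → [13]
1 → replaces 13 → [1]
14 → extends → [1, 14]
11 → replaces 14 → [1, 11]
25 → extends → [1, 11, 25]
15 → replaces 25 → [1, 11, 15]
18 → extends → [1, 11, 15, 18]
14 → replaces 15 → [1, 11, 14, 18]
1 → replaces 11 → [1, 1, 14, 18]
10 → replaces 14 → [1, 1, 10, 18]
15 → replaces 18 → [1, 1, 10, 15]
6 → replaces 10 → [1, 1, 6, 15]
Four tails, so the longest non-decreasing subsequence has length 4 (e.g. 13, 14, 15, 18).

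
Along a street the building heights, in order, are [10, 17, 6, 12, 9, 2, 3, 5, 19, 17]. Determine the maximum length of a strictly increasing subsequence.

4

Let dp[i] be the length of the longest such subsequence ending at index i:
i:      1  2  3  4  5  6  7  8  9 10
a[i]:  10 17  6 12  9  2  3  5 19 17
dp:     1  2  1  2  2  1  2  3  4  4
Maximum dp value is 4.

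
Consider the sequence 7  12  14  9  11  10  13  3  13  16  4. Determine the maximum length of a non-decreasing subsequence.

6

Track the smallest tail for each achievable length (allowing ties):
7 → extends → [7]
12 → extends → [7, 12]
14 → extends → [7, 12, 14]
9 → replaces 12 → [7, 9, 14]
11 → replaces 14 → [7, 9, 11]
10 → replaces 11 → [7, 9, 10]
13 → extends → [7, 9, 10, 13]
3 → replaces 7 → [3, 9, 10, 13]
13 → extends → [3, 9, 10, 13, 13]
16 → extends → [3, 9, 10, 13, 13, 16]
4 → replaces 9 → [3, 4, 10, 13, 13, 16]
Six tails, so the longest non-decreasing subsequence has length 6 (e.g. 7, 9, 11, 13, 13, 16).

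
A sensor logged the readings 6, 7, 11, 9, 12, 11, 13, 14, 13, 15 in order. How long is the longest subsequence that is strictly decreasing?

Negate each value so 'decreasing' becomes 'increasing', then run patience tails on the negated sequence:
-6 → extends → [-6]
-7 → replaces -6 → [-7]
-11 → replaces -7 → [-11]
-9 → extends → [-11, -9]
-12 → replaces -11 → [-12, -9]
-11 → replaces -9 → [-12, -11]
-13 → replaces -12 → [-13, -11]
-14 → replaces -13 → [-14, -11]
-13 → replaces -11 → [-14, -13]
-15 → replaces -14 → [-15, -13]
Two tails, so the longest strictly decreasing subsequence of the original has length 2.

2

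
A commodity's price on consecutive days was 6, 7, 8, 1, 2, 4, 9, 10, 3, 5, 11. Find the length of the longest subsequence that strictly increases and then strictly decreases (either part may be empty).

inc[i] = longest strictly increasing subsequence ending at i; dec[i] = longest strictly decreasing subsequence starting at i:
i:      1  2  3  4  5  6  7  8  9 10 11
a[i]:   6  7  8  1  2  4  9 10  3  5 11
inc:    1  2  3  1  2  3  4  5  3  4  6
dec:    3  3  3  1  1  2  2  2  1  1  1
Best peak at i=8 (value 10): inc=5, dec=2, length 5+2−1 = 6.

6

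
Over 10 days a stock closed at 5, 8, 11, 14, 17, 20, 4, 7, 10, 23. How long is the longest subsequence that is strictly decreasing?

Negate each value so 'decreasing' becomes 'increasing', then run patience tails on the negated sequence:
-5 → extends → [-5]
-8 → replaces -5 → [-8]
-11 → replaces -8 → [-11]
-14 → replaces -11 → [-14]
-17 → replaces -14 → [-17]
-20 → replaces -17 → [-20]
-4 → extends → [-20, -4]
-7 → replaces -4 → [-20, -7]
-10 → replaces -7 → [-20, -10]
-23 → replaces -20 → [-23, -10]
Two tails, so the longest strictly decreasing subsequence of the original has length 2.

2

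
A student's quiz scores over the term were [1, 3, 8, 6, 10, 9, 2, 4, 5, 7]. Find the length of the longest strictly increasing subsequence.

Track the smallest tail for each achievable length (strict):
1 → extends → [1]
3 → extends → [1, 3]
8 → extends → [1, 3, 8]
6 → replaces 8 → [1, 3, 6]
10 → extends → [1, 3, 6, 10]
9 → replaces 10 → [1, 3, 6, 9]
2 → replaces 3 → [1, 2, 6, 9]
4 → replaces 6 → [1, 2, 4, 9]
5 → replaces 9 → [1, 2, 4, 5]
7 → extends → [1, 2, 4, 5, 7]
Five tails, so the longest strictly increasing subsequence has length 5 (e.g. 1, 3, 4, 5, 7).

5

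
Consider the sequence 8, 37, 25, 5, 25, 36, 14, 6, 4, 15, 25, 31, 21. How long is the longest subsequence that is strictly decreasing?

5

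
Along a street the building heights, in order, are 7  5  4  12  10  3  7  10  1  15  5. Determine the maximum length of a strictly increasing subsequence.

4

Track the smallest tail for each achievable length (strict):
7 → extends → [7]
5 → replaces 7 → [5]
4 → replaces 5 → [4]
12 → extends → [4, 12]
10 → replaces 12 → [4, 10]
3 → replaces 4 → [3, 10]
7 → replaces 10 → [3, 7]
10 → extends → [3, 7, 10]
1 → replaces 3 → [1, 7, 10]
15 → extends → [1, 7, 10, 15]
5 → replaces 7 → [1, 5, 10, 15]
Four tails, so the longest strictly increasing subsequence has length 4 (e.g. 5, 7, 10, 15).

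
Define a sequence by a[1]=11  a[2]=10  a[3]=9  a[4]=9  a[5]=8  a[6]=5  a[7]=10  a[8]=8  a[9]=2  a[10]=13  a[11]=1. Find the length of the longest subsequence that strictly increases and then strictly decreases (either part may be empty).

inc[i] = longest strictly increasing subsequence ending at i; dec[i] = longest strictly decreasing subsequence starting at i:
i:      1  2  3  4  5  6  7  8  9 10 11
a[i]:  11 10  9  9  8  5 10  8  2 13  1
inc:    1  1  1  1  1  1  2  2  1  3  1
dec:    7  6  5  5  4  3  4  3  2  2  1
Best peak at i=1 (value 11): inc=1, dec=7, length 1+7−1 = 7.

7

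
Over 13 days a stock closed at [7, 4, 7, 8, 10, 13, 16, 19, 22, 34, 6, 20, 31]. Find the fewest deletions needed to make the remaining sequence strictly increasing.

Fewest deletions = n − (longest strictly increasing subsequence).
Patience tails:
7 → extends → [7]
4 → replaces 7 → [4]
7 → extends → [4, 7]
8 → extends → [4, 7, 8]
10 → extends → [4, 7, 8, 10]
13 → extends → [4, 7, 8, 10, 13]
16 → extends → [4, 7, 8, 10, 13, 16]
19 → extends → [4, 7, 8, 10, 13, 16, 19]
22 → extends → [4, 7, 8, 10, 13, 16, 19, 22]
34 → extends → [4, 7, 8, 10, 13, 16, 19, 22, 34]
6 → replaces 7 → [4, 6, 8, 10, 13, 16, 19, 22, 34]
20 → replaces 22 → [4, 6, 8, 10, 13, 16, 19, 20, 34]
31 → replaces 34 → [4, 6, 8, 10, 13, 16, 19, 20, 31]
Longest strictly increasing subsequence has length 9, so deletions = 13 − 9 = 4.

4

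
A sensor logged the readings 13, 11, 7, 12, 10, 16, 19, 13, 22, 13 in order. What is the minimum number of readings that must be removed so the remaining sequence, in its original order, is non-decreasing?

5

Fewest deletions = n − (longest non-decreasing subsequence).
i:      1  2  3  4  5  6  7  8  9 10
a[i]:  13 11  7 12 10 16 19 13 22 13
dp:     1  1  1  2  2  3  4  3  5  4
max dp = 5, so deletions = 10 − 5 = 5.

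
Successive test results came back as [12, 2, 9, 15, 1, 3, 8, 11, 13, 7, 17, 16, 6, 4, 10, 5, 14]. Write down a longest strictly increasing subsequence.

2, 3, 8, 11, 13, 17

Patience tails give the LIS length; then backtrack through the dp parents:
12 → extends → [12]
2 → replaces 12 → [2]
9 → extends → [2, 9]
15 → extends → [2, 9, 15]
1 → replaces 2 → [1, 9, 15]
3 → replaces 9 → [1, 3, 15]
8 → replaces 15 → [1, 3, 8]
11 → extends → [1, 3, 8, 11]
13 → extends → [1, 3, 8, 11, 13]
7 → replaces 8 → [1, 3, 7, 11, 13]
17 → extends → [1, 3, 7, 11, 13, 17]
16 → replaces 17 → [1, 3, 7, 11, 13, 16]
6 → replaces 7 → [1, 3, 6, 11, 13, 16]
4 → replaces 6 → [1, 3, 4, 11, 13, 16]
10 → replaces 11 → [1, 3, 4, 10, 13, 16]
5 → replaces 10 → [1, 3, 4, 5, 13, 16]
14 → replaces 16 → [1, 3, 4, 5, 13, 14]
Length 6; one witness is 2, 3, 8, 11, 13, 17.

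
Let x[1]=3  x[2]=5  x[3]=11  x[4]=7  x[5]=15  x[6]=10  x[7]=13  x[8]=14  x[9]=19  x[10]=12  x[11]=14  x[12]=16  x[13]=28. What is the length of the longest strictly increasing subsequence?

8

Let dp[i] be the length of the longest such subsequence ending at index i:
i:      1  2  3  4  5  6  7  8  9 10 11 12 13
x[i]:   3  5 11  7 15 10 13 14 19 12 14 16 28
dp:     1  2  3  3  4  4  5  6  7  5  6  7  8
Maximum dp value is 8.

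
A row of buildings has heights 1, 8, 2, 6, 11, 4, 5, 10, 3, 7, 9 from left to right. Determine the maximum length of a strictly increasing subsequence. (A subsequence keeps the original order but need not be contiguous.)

Track the smallest tail for each achievable length (strict):
1 → extends → [1]
8 → extends → [1, 8]
2 → replaces 8 → [1, 2]
6 → extends → [1, 2, 6]
11 → extends → [1, 2, 6, 11]
4 → replaces 6 → [1, 2, 4, 11]
5 → replaces 11 → [1, 2, 4, 5]
10 → extends → [1, 2, 4, 5, 10]
3 → replaces 4 → [1, 2, 3, 5, 10]
7 → replaces 10 → [1, 2, 3, 5, 7]
9 → extends → [1, 2, 3, 5, 7, 9]
Six tails, so the longest strictly increasing subsequence has length 6 (e.g. 1, 2, 4, 5, 7, 9).

6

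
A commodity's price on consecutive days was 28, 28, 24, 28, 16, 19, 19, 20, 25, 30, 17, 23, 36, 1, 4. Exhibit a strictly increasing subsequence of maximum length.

16, 19, 20, 25, 30, 36

Patience tails give the LIS length; then backtrack through the dp parents:
28 → extends → [28]
28 → already a tail → [28]
24 → replaces 28 → [24]
28 → extends → [24, 28]
16 → replaces 24 → [16, 28]
19 → replaces 28 → [16, 19]
19 → already a tail → [16, 19]
20 → extends → [16, 19, 20]
25 → extends → [16, 19, 20, 25]
30 → extends → [16, 19, 20, 25, 30]
17 → replaces 19 → [16, 17, 20, 25, 30]
23 → replaces 25 → [16, 17, 20, 23, 30]
36 → extends → [16, 17, 20, 23, 30, 36]
1 → replaces 16 → [1, 17, 20, 23, 30, 36]
4 → replaces 17 → [1, 4, 20, 23, 30, 36]
Length 6; one witness is 16, 19, 20, 25, 30, 36.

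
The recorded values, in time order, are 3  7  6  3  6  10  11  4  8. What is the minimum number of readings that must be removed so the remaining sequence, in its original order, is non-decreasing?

Fewest deletions = n − (longest non-decreasing subsequence).
i:      1  2  3  4  5  6  7  8  9
a[i]:   3  7  6  3  6 10 11  4  8
dp:     1  2  2  2  3  4  5  3  4
max dp = 5, so deletions = 9 − 5 = 4.

4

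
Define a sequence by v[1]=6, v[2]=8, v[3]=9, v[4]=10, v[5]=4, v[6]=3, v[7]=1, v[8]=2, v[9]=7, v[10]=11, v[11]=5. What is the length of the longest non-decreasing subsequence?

Track the smallest tail for each achievable length (allowing ties):
6 → extends → [6]
8 → extends → [6, 8]
9 → extends → [6, 8, 9]
10 → extends → [6, 8, 9, 10]
4 → replaces 6 → [4, 8, 9, 10]
3 → replaces 4 → [3, 8, 9, 10]
1 → replaces 3 → [1, 8, 9, 10]
2 → replaces 8 → [1, 2, 9, 10]
7 → replaces 9 → [1, 2, 7, 10]
11 → extends → [1, 2, 7, 10, 11]
5 → replaces 7 → [1, 2, 5, 10, 11]
Five tails, so the longest non-decreasing subsequence has length 5 (e.g. 6, 8, 9, 10, 11).

5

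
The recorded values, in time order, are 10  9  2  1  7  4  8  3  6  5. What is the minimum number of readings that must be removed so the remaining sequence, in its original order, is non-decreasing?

7

Fewest deletions = n − (longest non-decreasing subsequence).
Patience tails:
10 → extends → [10]
9 → replaces 10 → [9]
2 → replaces 9 → [2]
1 → replaces 2 → [1]
7 → extends → [1, 7]
4 → replaces 7 → [1, 4]
8 → extends → [1, 4, 8]
3 → replaces 4 → [1, 3, 8]
6 → replaces 8 → [1, 3, 6]
5 → replaces 6 → [1, 3, 5]
Longest non-decreasing subsequence has length 3, so deletions = 10 − 3 = 7.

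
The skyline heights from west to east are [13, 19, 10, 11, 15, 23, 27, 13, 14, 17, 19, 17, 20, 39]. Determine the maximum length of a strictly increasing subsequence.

Track the smallest tail for each achievable length (strict):
13 → extends → [13]
19 → extends → [13, 19]
10 → replaces 13 → [10, 19]
11 → replaces 19 → [10, 11]
15 → extends → [10, 11, 15]
23 → extends → [10, 11, 15, 23]
27 → extends → [10, 11, 15, 23, 27]
13 → replaces 15 → [10, 11, 13, 23, 27]
14 → replaces 23 → [10, 11, 13, 14, 27]
17 → replaces 27 → [10, 11, 13, 14, 17]
19 → extends → [10, 11, 13, 14, 17, 19]
17 → already a tail → [10, 11, 13, 14, 17, 19]
20 → extends → [10, 11, 13, 14, 17, 19, 20]
39 → extends → [10, 11, 13, 14, 17, 19, 20, 39]
Eight tails, so the longest strictly increasing subsequence has length 8 (e.g. 10, 11, 13, 14, 17, 19, 20, 39).

8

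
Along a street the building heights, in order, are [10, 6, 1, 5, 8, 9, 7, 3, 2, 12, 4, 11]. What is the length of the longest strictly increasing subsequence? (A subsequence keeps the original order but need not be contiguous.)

Track the smallest tail for each achievable length (strict):
10 → extends → [10]
6 → replaces 10 → [6]
1 → replaces 6 → [1]
5 → extends → [1, 5]
8 → extends → [1, 5, 8]
9 → extends → [1, 5, 8, 9]
7 → replaces 8 → [1, 5, 7, 9]
3 → replaces 5 → [1, 3, 7, 9]
2 → replaces 3 → [1, 2, 7, 9]
12 → extends → [1, 2, 7, 9, 12]
4 → replaces 7 → [1, 2, 4, 9, 12]
11 → replaces 12 → [1, 2, 4, 9, 11]
Five tails, so the longest strictly increasing subsequence has length 5 (e.g. 1, 5, 8, 9, 12).

5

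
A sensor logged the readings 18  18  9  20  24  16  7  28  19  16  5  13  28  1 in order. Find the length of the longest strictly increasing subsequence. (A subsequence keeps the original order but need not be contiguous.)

Track the smallest tail for each achievable length (strict):
18 → extends → [18]
18 → already a tail → [18]
9 → replaces 18 → [9]
20 → extends → [9, 20]
24 → extends → [9, 20, 24]
16 → replaces 20 → [9, 16, 24]
7 → replaces 9 → [7, 16, 24]
28 → extends → [7, 16, 24, 28]
19 → replaces 24 → [7, 16, 19, 28]
16 → already a tail → [7, 16, 19, 28]
5 → replaces 7 → [5, 16, 19, 28]
13 → replaces 16 → [5, 13, 19, 28]
28 → already a tail → [5, 13, 19, 28]
1 → replaces 5 → [1, 13, 19, 28]
Four tails, so the longest strictly increasing subsequence has length 4 (e.g. 18, 20, 24, 28).

4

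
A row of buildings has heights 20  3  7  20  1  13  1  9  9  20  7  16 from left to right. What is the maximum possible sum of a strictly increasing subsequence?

Let S[i] be the best sum of a strictly increasing subsequence ending at i:
i:      1  2  3  4  5  6  7  8  9 10 11 12
a[i]:  20  3  7 20  1 13  1  9  9 20  7 16
S:     20  3 10 30  1 23  1 19 19 43 10 39
Maximum is 43 (e.g. 3 + 7 + 13 + 20).

43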